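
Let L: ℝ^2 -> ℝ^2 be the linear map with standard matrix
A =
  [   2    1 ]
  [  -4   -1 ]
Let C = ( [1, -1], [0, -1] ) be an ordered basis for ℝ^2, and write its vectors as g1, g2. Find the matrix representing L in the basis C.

[[1, -1], [2, 0]]

Let P have columns g1, g2. Then [L]_C = P^(-1) A P.
Here det P = -1, so P^(-1) is integer; computing A P first and then P^(-1)(A P) gives [[1, -1], [2, 0]].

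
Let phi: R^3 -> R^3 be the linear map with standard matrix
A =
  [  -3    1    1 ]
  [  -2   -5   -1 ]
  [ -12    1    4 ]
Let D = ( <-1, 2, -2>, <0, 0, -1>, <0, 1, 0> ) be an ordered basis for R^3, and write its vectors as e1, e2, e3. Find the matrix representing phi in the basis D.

With P the matrix whose columns are e1, ..., e3, [phi]_D = P^(-1) A P.
Column by column: phi(e1) = A e1 = <3, -6, 6>; its D-coordinates <-3, 0, 0> give column 1.
Continuing for each basis vector yields [phi]_D = [[-3, 1, -1], [0, 2, 1], [0, -1, -3]].

[[-3, 1, -1], [0, 2, 1], [0, -1, -3]]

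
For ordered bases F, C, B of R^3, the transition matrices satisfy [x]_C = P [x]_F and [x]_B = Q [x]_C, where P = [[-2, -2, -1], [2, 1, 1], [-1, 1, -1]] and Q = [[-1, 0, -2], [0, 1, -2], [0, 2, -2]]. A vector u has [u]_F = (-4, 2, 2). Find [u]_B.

(-10, -12, -16)

First [u]_C = P [u]_F = (2, -4, 4).
Then [u]_B = Q [u]_C = (-10, -12, -16).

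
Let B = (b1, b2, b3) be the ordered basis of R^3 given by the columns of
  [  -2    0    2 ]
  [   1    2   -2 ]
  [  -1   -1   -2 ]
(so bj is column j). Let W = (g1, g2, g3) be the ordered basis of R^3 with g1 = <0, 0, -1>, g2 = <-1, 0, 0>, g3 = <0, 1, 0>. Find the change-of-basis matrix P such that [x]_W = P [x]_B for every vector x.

Take x = bj: its B-coordinates are the j-th standard unit vector, so P e_j — column j of P — equals [bj]_W.
b1 = g1 + 2g2 + g3, giving column 1 = <1, 2, 1>; repeating for each j gives P = [[1, 1, 2], [2, 0, -2], [1, 2, -2]].

[[1, 1, 2], [2, 0, -2], [1, 2, -2]]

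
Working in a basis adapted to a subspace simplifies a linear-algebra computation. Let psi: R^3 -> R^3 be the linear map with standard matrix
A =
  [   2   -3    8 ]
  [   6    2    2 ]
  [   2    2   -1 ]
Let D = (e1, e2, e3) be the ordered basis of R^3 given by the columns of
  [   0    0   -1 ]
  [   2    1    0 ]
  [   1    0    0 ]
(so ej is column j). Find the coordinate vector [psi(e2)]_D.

<2, -2, 3>

Compute psi(e2) = A e2 = <-3, 2, 2> in standard coordinates.
Then write this in D-coordinates: solve for y in y_1 e1 + ... + y_3 e3 = <-3, 2, 2>.
This gives y = <2, -2, 3>, which is column 2 of [psi]_D.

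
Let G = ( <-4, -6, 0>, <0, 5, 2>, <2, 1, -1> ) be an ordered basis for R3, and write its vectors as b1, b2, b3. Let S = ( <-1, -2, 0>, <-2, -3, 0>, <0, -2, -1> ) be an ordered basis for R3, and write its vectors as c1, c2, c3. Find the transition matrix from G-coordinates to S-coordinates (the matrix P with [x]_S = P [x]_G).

[[0, -2, 0], [2, 1, -1], [0, -2, 1]]

Let M have columns bj and N have columns cj. Then for every x, N [x]_S = x = M [x]_G, so P = N^(-1) M.
Since det N = 1, N^(-1) has integer entries; multiplying gives P = [[0, -2, 0], [2, 1, -1], [0, -2, 1]].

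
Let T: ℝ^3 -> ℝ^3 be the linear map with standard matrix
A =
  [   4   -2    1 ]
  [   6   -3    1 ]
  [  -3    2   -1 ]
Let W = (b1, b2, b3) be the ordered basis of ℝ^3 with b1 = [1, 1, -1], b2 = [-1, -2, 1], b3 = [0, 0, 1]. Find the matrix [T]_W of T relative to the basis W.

The j-th column of [T]_W is [T(bj)]_W.
T(b1) = A b1 = [1, 2, 0] = 0·b1 - b2 + b3, so column 1 is [0, -1, 1].
Repeating for b2, b3 and assembling the columns gives [[0, 1, 1], [-1, 0, 0], [1, -1, 0]].

[[0, 1, 1], [-1, 0, 0], [1, -1, 0]]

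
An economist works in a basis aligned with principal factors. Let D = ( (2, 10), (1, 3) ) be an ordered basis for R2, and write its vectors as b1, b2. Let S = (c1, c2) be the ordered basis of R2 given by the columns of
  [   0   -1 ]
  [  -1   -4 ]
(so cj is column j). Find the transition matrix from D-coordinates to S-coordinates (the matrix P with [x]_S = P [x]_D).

Take x = bj: its D-coordinates are the j-th standard unit vector, so P e_j — column j of P — equals [bj]_S.
b1 = -2c1 - 2c2, giving column 1 = (-2, -2); repeating for each j gives P = [[-2, 1], [-2, -1]].

[[-2, 1], [-2, -1]]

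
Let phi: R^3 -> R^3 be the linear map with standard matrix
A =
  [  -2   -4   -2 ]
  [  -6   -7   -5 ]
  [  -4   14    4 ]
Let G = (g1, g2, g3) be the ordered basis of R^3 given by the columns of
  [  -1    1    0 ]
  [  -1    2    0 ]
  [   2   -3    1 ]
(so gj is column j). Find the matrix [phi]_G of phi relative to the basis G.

[[-1, 3, -1], [1, -1, -3], [3, 3, -3]]

With P the matrix whose columns are g1, ..., g3, [phi]_G = P^(-1) A P.
Column by column: phi(g1) = A g1 = [2, 3, -2]; its G-coordinates [-1, 1, 3] give column 1.
Continuing for each basis vector yields [phi]_G = [[-1, 3, -1], [1, -1, -3], [3, 3, -3]].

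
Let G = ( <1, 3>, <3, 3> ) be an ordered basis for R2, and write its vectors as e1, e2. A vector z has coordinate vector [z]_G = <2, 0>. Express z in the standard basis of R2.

The coordinates say z = 2e1 + 0·e2; adding the scaled basis vectors gives <2, 6>.

<2, 6>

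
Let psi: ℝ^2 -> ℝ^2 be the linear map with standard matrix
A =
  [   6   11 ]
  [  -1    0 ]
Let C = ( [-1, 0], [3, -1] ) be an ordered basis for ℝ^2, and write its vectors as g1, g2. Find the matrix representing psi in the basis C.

[[3, 2], [-1, 3]]

The j-th column of [psi]_C is [psi(gj)]_C.
psi(g1) = A g1 = [-6, 1] = 3g1 - g2, so column 1 is [3, -1].
Repeating for g2 and assembling the columns gives [[3, 2], [-1, 3]].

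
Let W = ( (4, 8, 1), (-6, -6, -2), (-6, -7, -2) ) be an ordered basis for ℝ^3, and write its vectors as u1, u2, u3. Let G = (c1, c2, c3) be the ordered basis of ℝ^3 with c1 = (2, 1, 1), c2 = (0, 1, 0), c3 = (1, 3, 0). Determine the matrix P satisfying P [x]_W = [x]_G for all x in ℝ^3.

Let M have columns uj and N have columns cj. Then for every x, N [x]_G = x = M [x]_W, so P = N^(-1) M.
Since det N = -1, N^(-1) has integer entries; multiplying gives P = [[1, -2, -2], [1, 2, 1], [2, -2, -2]].

[[1, -2, -2], [1, 2, 1], [2, -2, -2]]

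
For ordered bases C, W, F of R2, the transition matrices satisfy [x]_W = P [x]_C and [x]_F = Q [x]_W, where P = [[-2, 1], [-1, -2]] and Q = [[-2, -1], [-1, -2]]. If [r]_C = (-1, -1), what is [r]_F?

(-5, -7)

First [r]_W = P [r]_C = (1, 3).
Then [r]_F = Q [r]_W = (-5, -7).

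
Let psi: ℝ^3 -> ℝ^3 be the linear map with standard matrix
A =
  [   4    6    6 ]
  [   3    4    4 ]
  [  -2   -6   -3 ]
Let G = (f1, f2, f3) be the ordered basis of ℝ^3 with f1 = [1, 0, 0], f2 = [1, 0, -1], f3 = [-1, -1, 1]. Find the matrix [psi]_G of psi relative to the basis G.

[[2, -1, 1], [-1, 0, -2], [-3, 1, 3]]

The j-th column of [psi]_G is [psi(fj)]_G.
psi(f1) = A f1 = [4, 3, -2] = 2f1 - f2 - 3f3, so column 1 is [2, -1, -3].
Repeating for f2, f3 and assembling the columns gives [[2, -1, 1], [-1, 0, -2], [-3, 1, 3]].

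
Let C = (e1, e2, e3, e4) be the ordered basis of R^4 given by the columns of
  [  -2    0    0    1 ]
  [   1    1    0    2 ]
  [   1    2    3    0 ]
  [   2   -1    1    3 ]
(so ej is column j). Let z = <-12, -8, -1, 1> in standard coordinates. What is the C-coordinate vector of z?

<4, -4, 1, -4>

Write z = c_1 e1 + ... + c_4 e4 and solve for the c_i.
Gaussian elimination on [M | z] yields c = (4, -4, 1, -4).
Check: 4e1 - 4e2 + e3 - 4e4 = <-12, -8, -1, 1>.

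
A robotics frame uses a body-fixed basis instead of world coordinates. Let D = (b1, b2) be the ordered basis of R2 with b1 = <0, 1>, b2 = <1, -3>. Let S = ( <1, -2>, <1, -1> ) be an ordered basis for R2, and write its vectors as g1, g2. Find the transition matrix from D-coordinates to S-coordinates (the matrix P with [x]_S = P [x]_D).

Take x = bj: its D-coordinates are the j-th standard unit vector, so P e_j — column j of P — equals [bj]_S.
b1 = -g1 + g2, giving column 1 = <-1, 1>; repeating for each j gives P = [[-1, 2], [1, -1]].

[[-1, 2], [1, -1]]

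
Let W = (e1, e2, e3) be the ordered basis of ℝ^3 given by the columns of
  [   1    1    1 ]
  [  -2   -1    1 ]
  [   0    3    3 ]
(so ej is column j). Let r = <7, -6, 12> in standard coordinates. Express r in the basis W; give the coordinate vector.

<3, 2, 2>

Write r = c_1 e1 + ... + c_3 e3 and solve for the c_i.
Gaussian elimination on [M | r] yields c = (3, 2, 2).
Check: 3e1 + 2e2 + 2e3 = <7, -6, 12>.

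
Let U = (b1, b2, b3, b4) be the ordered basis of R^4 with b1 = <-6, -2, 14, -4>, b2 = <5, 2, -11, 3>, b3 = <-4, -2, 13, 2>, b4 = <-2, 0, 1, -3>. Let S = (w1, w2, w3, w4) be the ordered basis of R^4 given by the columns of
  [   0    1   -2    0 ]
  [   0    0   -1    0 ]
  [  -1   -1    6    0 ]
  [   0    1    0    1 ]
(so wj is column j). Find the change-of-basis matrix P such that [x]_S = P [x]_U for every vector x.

Let M have columns bj and N have columns wj. Then for every x, N [x]_S = x = M [x]_U, so P = N^(-1) M.
Since det N = 1, N^(-1) has integer entries; multiplying gives P = [[0, -2, -1, 1], [-2, 1, 0, -2], [2, -2, 2, 0], [-2, 2, 2, -1]].

[[0, -2, -1, 1], [-2, 1, 0, -2], [2, -2, 2, 0], [-2, 2, 2, -1]]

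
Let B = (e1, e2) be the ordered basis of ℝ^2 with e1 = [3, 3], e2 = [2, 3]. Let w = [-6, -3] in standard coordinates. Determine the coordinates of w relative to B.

[-4, 3]

We seek scalars with c_1 e1 + c_2 e2 = w; equivalently solve M c = w where the columns of M are e1, e2.
System: 3c_1 + 2c_2 = -6, 3c_1 + 3c_2 = -3; solving gives c_1 = -4, c_2 = 3.
Check: -4e1 + 3e2 = [-6, -3].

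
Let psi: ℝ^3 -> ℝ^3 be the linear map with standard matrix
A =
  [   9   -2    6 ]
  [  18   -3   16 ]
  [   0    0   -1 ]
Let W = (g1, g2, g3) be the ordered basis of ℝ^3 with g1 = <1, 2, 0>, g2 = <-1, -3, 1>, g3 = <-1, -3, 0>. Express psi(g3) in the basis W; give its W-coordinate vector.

Column 3 of [psi]_W is the W-coordinate vector of psi(g3).
In standard coordinates psi(g3) = A g3 = <-3, -9, 0>.
Converting to W: <-3, -9, 0> = 0·g1 + 0·g2 + 3g3, so the coordinate vector is <0, 0, 3>.

<0, 0, 3>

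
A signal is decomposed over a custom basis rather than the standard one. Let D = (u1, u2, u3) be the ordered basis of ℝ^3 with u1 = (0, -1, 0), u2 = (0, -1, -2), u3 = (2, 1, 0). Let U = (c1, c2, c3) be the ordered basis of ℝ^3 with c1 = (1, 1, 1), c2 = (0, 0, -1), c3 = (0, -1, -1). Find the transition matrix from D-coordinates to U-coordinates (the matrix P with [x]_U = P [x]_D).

Column j of P is [uj]_U, since P maps D-coordinates to U-coordinates.
Expressing u1 in U: u1 = 0·c1 - c2 + c3, so column 1 of P is (0, -1, 1).
Doing the same for each uj gives P = [[0, 0, 2], [-1, 1, 1], [1, 1, 1]].

[[0, 0, 2], [-1, 1, 1], [1, 1, 1]]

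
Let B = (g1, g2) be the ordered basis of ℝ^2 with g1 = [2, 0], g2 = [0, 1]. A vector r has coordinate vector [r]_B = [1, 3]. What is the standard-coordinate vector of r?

[2, 3]

By definition r = g1 + 3g2.
Summing componentwise gives [2, 3].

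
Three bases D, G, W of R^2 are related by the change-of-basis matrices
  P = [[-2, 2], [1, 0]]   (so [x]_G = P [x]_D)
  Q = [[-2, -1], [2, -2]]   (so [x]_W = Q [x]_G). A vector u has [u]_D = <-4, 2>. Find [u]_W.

<-20, 32>

First [u]_G = P [u]_D = <12, -4>.
Then [u]_W = Q [u]_G = <-20, 32>.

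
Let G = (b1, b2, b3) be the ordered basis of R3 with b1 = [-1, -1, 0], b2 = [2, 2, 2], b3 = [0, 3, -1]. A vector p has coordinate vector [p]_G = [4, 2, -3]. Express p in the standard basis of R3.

[0, -9, 7]

The coordinates say p = 4b1 + 2b2 - 3b3; adding the scaled basis vectors gives [0, -9, 7].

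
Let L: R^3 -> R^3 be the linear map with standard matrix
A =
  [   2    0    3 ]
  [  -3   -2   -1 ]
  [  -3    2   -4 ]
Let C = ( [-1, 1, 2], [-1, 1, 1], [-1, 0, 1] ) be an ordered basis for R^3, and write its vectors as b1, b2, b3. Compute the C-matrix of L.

With P the matrix whose columns are b1, ..., b3, [L]_C = P^(-1) A P.
Column by column: L(b1) = A b1 = [4, -1, -3]; its C-coordinates [1, -2, -3] give column 1.
Continuing for each basis vector yields [L]_C = [[1, 2, 0], [-2, -2, 2], [-3, -1, -3]].

[[1, 2, 0], [-2, -2, 2], [-3, -1, -3]]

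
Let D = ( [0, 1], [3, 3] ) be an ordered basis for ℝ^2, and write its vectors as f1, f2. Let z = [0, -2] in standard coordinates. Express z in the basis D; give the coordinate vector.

[z]_D is the unique c with M c = z, where M has columns f1, f2.
System: 0c_1 + 3c_2 = 0, c_1 + 3c_2 = -2; solving gives c_1 = -2, c_2 = 0.
Check: -2f1 + 0·f2 = [0, -2].

[-2, 0]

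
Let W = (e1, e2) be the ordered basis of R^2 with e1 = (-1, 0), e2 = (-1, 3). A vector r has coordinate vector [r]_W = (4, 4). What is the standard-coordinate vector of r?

(-8, 12)

r = M [r]_W, where M has columns e1, e2.
Carrying out the matrix-vector product, r = (-8, 12).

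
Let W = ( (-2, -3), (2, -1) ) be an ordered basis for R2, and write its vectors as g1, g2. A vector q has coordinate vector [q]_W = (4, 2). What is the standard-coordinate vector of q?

(-4, -14)

The coordinates say q = 4g1 + 2g2; adding the scaled basis vectors gives (-4, -14).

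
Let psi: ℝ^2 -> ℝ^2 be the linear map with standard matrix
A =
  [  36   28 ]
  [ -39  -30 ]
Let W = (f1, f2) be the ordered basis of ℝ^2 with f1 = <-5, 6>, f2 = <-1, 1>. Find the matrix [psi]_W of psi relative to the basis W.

With P the matrix whose columns are f1, f2, [psi]_W = P^(-1) A P.
Column by column: psi(f1) = A f1 = <-12, 15>; its W-coordinates <3, -3> give column 1.
Continuing for each basis vector yields [psi]_W = [[3, 1], [-3, 3]].

[[3, 1], [-3, 3]]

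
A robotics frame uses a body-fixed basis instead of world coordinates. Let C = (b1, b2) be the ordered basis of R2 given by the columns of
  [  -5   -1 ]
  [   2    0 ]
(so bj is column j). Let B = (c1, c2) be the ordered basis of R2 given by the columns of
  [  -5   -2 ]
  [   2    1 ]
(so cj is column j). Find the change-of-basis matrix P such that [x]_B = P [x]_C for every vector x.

[[1, 1], [0, -2]]

Let M have columns bj and N have columns cj. Then for every x, N [x]_B = x = M [x]_C, so P = N^(-1) M.
Since det N = -1, N^(-1) has integer entries; multiplying gives P = [[1, 1], [0, -2]].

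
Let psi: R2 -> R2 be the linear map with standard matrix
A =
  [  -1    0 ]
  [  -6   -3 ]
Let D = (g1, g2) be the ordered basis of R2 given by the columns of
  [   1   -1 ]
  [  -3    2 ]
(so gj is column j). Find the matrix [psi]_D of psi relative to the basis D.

[[-1, -2], [0, -3]]

The j-th column of [psi]_D is [psi(gj)]_D.
psi(g1) = A g1 = <-1, 3> = -g1 + 0·g2, so column 1 is <-1, 0>.
Repeating for g2 and assembling the columns gives [[-1, -2], [0, -3]].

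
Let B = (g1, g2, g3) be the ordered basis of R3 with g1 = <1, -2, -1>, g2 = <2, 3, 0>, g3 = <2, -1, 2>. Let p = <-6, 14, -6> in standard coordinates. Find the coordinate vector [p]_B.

<-2, 2, -4>

[p]_B is the unique c with M c = p, where M has columns g1, ..., g3.
Solving this 3x3 system gives c = (-2, 2, -4).
Check: -2g1 + 2g2 - 4g3 = <-6, 14, -6>.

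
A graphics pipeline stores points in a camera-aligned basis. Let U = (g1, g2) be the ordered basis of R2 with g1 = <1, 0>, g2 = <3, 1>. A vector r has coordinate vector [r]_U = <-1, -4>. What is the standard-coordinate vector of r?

<-13, -4>

The coordinates say r = -g1 - 4g2; adding the scaled basis vectors gives <-13, -4>.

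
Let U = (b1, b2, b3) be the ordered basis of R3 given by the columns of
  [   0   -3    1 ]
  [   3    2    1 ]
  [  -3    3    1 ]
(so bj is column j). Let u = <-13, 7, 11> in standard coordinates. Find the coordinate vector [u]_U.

[u]_U is the unique c with M c = u, where M has columns b1, ..., b3.
Gaussian elimination on [M | u] yields c = (0, 4, -1).
Check: 0·b1 + 4b2 - b3 = <-13, 7, 11>.

<0, 4, -1>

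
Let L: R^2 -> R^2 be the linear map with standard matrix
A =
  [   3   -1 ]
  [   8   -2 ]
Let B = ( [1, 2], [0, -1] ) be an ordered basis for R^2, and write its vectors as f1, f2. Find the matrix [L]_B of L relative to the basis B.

[[1, 1], [-2, 0]]

With P the matrix whose columns are f1, f2, [L]_B = P^(-1) A P.
Column by column: L(f1) = A f1 = [1, 4]; its B-coordinates [1, -2] give column 1.
Continuing for each basis vector yields [L]_B = [[1, 1], [-2, 0]].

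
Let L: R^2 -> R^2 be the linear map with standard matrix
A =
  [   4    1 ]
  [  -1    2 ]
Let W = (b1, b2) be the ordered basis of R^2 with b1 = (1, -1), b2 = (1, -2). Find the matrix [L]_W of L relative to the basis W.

The j-th column of [L]_W is [L(bj)]_W.
L(b1) = A b1 = (3, -3) = 3b1 + 0·b2, so column 1 is (3, 0).
Repeating for b2 and assembling the columns gives [[3, -1], [0, 3]].

[[3, -1], [0, 3]]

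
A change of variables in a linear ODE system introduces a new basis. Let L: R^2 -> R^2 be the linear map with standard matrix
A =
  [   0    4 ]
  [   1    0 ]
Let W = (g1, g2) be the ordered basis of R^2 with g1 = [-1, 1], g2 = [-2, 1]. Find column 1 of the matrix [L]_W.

[2, -3]

Compute L(g1) = A g1 = [4, -1] in standard coordinates.
Then write this in W-coordinates: solve for y in y_1 g1 + y_2 g2 = [4, -1].
This gives y = [2, -3], which is column 1 of [L]_W.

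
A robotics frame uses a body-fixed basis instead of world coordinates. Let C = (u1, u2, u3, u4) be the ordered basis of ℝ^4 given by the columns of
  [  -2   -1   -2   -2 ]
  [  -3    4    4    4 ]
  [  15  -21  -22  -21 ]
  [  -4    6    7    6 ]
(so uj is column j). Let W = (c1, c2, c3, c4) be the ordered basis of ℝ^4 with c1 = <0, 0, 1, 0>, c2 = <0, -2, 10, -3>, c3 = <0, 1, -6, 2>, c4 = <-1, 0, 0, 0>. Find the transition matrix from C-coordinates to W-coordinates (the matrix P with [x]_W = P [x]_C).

Column j of P is [uj]_W, since P maps C-coordinates to W-coordinates.
Expressing u1 in W: u1 = c1 + 2c2 + c3 + 2c4, so column 1 of P is <1, 2, 1, 2>.
Doing the same for each uj gives P = [[1, -1, 0, -1], [2, -2, -1, -2], [1, 0, 2, 0], [2, 1, 2, 2]].

[[1, -1, 0, -1], [2, -2, -1, -2], [1, 0, 2, 0], [2, 1, 2, 2]]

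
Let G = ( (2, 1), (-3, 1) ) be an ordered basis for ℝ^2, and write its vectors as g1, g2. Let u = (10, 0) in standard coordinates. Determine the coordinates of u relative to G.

(2, -2)

[u]_G is the unique c with M c = u, where M has columns g1, g2.
System: 2c_1 - 3c_2 = 10, c_1 + c_2 = 0; solving gives c_1 = 2, c_2 = -2.
Check: 2g1 - 2g2 = (10, 0).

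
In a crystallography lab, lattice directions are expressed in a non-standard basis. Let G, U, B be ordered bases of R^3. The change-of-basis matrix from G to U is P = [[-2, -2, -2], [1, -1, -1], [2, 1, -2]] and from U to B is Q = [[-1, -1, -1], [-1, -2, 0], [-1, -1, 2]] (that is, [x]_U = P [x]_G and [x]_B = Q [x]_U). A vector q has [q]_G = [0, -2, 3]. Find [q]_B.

First [q]_U = P [q]_G = [-2, -1, -8].
Then [q]_B = Q [q]_U = [11, 4, -13].

[11, 4, -13]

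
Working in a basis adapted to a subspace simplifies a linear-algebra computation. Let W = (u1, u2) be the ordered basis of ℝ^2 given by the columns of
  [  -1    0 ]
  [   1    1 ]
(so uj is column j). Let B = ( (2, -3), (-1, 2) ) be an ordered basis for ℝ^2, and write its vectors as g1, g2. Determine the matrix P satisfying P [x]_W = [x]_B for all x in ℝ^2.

[[-1, 1], [-1, 2]]

Let M have columns uj and N have columns gj. Then for every x, N [x]_B = x = M [x]_W, so P = N^(-1) M.
Since det N = 1, N^(-1) has integer entries; multiplying gives P = [[-1, 1], [-1, 2]].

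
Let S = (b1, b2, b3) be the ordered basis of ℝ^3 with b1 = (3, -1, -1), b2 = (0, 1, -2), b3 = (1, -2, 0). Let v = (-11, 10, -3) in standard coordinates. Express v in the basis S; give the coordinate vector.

[v]_S is the unique c with M c = v, where M has columns b1, ..., b3.
Solving this 3x3 system gives c = (-3, 3, -2).
Check: -3b1 + 3b2 - 2b3 = (-11, 10, -3).

(-3, 3, -2)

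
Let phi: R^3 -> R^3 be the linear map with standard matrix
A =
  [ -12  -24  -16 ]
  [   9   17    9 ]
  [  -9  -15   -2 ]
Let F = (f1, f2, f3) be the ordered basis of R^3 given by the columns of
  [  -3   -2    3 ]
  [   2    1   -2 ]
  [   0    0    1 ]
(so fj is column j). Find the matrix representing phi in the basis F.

Let P have columns f1, ..., f3. Then [phi]_F = P^(-1) A P.
Here det P = 1, so P^(-1) is integer; computing A P first and then P^(-1)(A P) gives [[-1, 1, 1], [3, 3, 2], [-3, 3, 1]].

[[-1, 1, 1], [3, 3, 2], [-3, 3, 1]]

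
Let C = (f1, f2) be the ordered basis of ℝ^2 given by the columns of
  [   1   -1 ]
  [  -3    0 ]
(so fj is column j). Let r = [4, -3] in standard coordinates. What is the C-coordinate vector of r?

[1, -3]

[r]_C is the unique c with M c = r, where M has columns f1, f2.
System: c_1 - c_2 = 4, -3c_1 + 0c_2 = -3; solving gives c_1 = 1, c_2 = -3.
Check: f1 - 3f2 = [4, -3].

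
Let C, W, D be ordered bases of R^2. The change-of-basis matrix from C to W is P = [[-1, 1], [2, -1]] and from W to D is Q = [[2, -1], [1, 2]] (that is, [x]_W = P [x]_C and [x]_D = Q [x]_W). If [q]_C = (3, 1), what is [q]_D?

(-9, 8)

Apply P to get W-coordinates (-2, 5), then Q to get D-coordinates.
The result is [q]_D = (-9, 8).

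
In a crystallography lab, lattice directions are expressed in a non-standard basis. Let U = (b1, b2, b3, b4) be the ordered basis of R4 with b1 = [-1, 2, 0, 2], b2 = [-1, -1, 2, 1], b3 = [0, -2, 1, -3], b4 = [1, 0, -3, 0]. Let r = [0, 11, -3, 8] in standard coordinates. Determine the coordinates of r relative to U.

[1, -3, -3, -2]

We seek scalars with c_1 b1 + ... + c_4 b4 = r; equivalently solve M c = r where the columns of M are b1, ..., b4.
Row-reducing the augmented matrix [M | r] gives c = (1, -3, -3, -2).
Check: b1 - 3b2 - 3b3 - 2b4 = [0, 11, -3, 8].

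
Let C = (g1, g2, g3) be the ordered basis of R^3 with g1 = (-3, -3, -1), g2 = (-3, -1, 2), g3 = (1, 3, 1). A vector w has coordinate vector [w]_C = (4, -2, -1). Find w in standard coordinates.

w = M [w]_C, where M has columns g1, ..., g3.
Carrying out the matrix-vector product, w = (-7, -13, -9).

(-7, -13, -9)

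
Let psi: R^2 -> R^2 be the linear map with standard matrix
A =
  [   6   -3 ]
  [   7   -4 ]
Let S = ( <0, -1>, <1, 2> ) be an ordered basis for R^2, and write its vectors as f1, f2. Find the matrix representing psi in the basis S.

Let P have columns f1, f2. Then [psi]_S = P^(-1) A P.
Here det P = 1, so P^(-1) is integer; computing A P first and then P^(-1)(A P) gives [[2, 1], [3, 0]].

[[2, 1], [3, 0]]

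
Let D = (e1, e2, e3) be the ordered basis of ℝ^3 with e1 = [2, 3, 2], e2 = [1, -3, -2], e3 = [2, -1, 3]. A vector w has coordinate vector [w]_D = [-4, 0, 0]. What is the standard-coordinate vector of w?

[-8, -12, -8]

The coordinates say w = -4e1 + 0·e2 + 0·e3; adding the scaled basis vectors gives [-8, -12, -8].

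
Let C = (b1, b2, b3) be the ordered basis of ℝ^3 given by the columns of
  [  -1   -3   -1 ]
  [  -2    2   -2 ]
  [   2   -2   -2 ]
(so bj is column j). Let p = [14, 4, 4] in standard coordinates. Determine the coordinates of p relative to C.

Write p = c_1 b1 + ... + c_3 b3 and solve for the c_i.
Gaussian elimination on [M | p] yields c = (-3, -3, -2).
Check: -3b1 - 3b2 - 2b3 = [14, 4, 4].

[-3, -3, -2]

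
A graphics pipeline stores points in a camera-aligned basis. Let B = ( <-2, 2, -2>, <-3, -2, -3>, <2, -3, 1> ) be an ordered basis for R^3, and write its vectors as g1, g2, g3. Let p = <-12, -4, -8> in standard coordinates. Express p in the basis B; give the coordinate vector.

Write p = c_1 g1 + ... + c_3 g3 and solve for the c_i.
Row-reducing the augmented matrix [M | p] gives c = (-4, 4, -4).
Check: -4g1 + 4g2 - 4g3 = <-12, -4, -8>.

<-4, 4, -4>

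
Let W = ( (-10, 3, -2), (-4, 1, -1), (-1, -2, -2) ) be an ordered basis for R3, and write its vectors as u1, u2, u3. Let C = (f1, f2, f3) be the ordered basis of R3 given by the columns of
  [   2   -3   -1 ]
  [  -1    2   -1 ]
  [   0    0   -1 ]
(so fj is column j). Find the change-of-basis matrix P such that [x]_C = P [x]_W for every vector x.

Let M have columns uj and N have columns fj. Then for every x, N [x]_C = x = M [x]_W, so P = N^(-1) M.
Since det N = -1, N^(-1) has integer entries; multiplying gives P = [[-1, 0, 2], [2, 1, 1], [2, 1, 2]].

[[-1, 0, 2], [2, 1, 1], [2, 1, 2]]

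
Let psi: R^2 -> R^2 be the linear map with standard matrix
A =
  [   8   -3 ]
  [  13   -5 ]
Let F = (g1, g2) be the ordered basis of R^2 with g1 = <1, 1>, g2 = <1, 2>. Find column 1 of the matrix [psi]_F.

Compute psi(g1) = A g1 = <5, 8> in standard coordinates.
Then write this in F-coordinates: solve for y in y_1 g1 + y_2 g2 = <5, 8>.
This gives y = <2, 3>, which is column 1 of [psi]_F.

<2, 3>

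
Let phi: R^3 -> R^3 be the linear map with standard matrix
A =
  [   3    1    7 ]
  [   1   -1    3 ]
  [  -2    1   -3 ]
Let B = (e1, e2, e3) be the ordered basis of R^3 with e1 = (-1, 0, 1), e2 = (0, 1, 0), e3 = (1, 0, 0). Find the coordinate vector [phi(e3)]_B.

(-2, 1, 1)

Compute phi(e3) = A e3 = (3, 1, -2) in standard coordinates.
Then write this in B-coordinates: solve for y in y_1 e1 + ... + y_3 e3 = (3, 1, -2).
This gives y = (-2, 1, 1), which is column 3 of [phi]_B.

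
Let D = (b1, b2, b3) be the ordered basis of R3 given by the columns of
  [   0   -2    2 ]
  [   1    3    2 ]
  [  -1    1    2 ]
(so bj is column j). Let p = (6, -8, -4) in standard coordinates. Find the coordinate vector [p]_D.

Write p = c_1 b1 + ... + c_3 b3 and solve for the c_i.
Gaussian elimination on [M | p] yields c = (1, -3, 0).
Check: b1 - 3b2 + 0·b3 = (6, -8, -4).

(1, -3, 0)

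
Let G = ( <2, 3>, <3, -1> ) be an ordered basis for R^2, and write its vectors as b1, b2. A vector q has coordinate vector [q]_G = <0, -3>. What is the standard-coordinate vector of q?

<-9, 3>

q = M [q]_G, where M has columns b1, b2.
Carrying out the matrix-vector product, q = <-9, 3>.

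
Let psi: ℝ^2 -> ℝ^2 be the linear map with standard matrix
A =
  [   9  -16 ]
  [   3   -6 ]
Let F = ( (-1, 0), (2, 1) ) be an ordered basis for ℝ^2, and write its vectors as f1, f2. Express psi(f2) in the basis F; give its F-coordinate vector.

Compute psi(f2) = A f2 = (2, 0) in standard coordinates.
Then write this in F-coordinates: solve for y in y_1 f1 + y_2 f2 = (2, 0).
This gives y = (-2, 0), which is column 2 of [psi]_F.

(-2, 0)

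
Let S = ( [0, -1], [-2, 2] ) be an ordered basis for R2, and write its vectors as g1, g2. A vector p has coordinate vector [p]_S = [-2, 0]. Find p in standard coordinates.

By definition p = -2g1 + 0·g2.
Summing componentwise gives [0, 2].

[0, 2]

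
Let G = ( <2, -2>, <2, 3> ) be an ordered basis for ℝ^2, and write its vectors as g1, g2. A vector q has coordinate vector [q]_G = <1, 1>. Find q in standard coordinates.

<4, 1>

q = M [q]_G, where M has columns g1, g2.
Carrying out the matrix-vector product, q = <4, 1>.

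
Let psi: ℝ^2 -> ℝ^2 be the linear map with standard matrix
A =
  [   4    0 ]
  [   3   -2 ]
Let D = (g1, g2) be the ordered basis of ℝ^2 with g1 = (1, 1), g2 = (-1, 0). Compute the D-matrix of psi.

[[1, -3], [-3, 1]]

Let P have columns g1, g2. Then [psi]_D = P^(-1) A P.
Here det P = 1, so P^(-1) is integer; computing A P first and then P^(-1)(A P) gives [[1, -3], [-3, 1]].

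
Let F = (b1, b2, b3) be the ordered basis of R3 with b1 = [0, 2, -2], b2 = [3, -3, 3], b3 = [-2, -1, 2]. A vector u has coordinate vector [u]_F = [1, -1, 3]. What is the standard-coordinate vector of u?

The coordinates say u = b1 - b2 + 3b3; adding the scaled basis vectors gives [-9, 2, 1].

[-9, 2, 1]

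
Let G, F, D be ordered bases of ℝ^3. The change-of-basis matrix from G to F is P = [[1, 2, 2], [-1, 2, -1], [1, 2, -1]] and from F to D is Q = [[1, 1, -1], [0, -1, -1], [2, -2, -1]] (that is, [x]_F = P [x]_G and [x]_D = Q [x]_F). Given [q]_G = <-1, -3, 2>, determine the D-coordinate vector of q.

First [q]_F = P [q]_G = <-3, -7, -9>.
Then [q]_D = Q [q]_F = <-1, 16, 17>.

<-1, 16, 17>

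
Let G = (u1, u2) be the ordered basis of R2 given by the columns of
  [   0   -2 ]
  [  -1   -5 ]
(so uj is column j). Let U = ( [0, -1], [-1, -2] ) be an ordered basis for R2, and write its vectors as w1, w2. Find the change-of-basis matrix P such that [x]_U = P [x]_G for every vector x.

Take x = uj: its G-coordinates are the j-th standard unit vector, so P e_j — column j of P — equals [uj]_U.
u1 = w1 + 0·w2, giving column 1 = [1, 0]; repeating for each j gives P = [[1, 1], [0, 2]].

[[1, 1], [0, 2]]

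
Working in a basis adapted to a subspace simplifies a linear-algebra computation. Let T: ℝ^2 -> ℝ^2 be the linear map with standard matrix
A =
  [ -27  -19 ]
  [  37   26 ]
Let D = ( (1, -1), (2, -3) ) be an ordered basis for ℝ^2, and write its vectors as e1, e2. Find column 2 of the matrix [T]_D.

(1, 1)

Compute T(e2) = A e2 = (3, -4) in standard coordinates.
Then write this in D-coordinates: solve for y in y_1 e1 + y_2 e2 = (3, -4).
This gives y = (1, 1), which is column 2 of [T]_D.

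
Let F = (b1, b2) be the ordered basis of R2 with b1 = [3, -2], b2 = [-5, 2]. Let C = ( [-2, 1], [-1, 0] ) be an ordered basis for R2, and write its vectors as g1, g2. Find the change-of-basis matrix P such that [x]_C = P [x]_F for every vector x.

Column j of P is [bj]_C, since P maps F-coordinates to C-coordinates.
Expressing b1 in C: b1 = -2g1 + g2, so column 1 of P is [-2, 1].
Doing the same for each bj gives P = [[-2, 2], [1, 1]].

[[-2, 2], [1, 1]]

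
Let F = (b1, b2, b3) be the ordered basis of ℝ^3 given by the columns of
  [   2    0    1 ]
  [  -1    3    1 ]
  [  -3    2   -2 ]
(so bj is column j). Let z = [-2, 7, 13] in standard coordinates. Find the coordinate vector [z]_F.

[1, 4, -4]

We seek scalars with c_1 b1 + ... + c_3 b3 = z; equivalently solve M c = z where the columns of M are b1, ..., b3.
Solving this 3x3 system gives c = (1, 4, -4).
Check: b1 + 4b2 - 4b3 = [-2, 7, 13].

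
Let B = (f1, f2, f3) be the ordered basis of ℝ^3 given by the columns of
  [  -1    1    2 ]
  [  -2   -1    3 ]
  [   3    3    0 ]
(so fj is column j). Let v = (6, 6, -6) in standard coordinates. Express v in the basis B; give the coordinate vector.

(-4, 2, 0)

We seek scalars with c_1 f1 + ... + c_3 f3 = v; equivalently solve M c = v where the columns of M are f1, ..., f3.
Row-reducing the augmented matrix [M | v] gives c = (-4, 2, 0).
Check: -4f1 + 2f2 + 0·f3 = (6, 6, -6).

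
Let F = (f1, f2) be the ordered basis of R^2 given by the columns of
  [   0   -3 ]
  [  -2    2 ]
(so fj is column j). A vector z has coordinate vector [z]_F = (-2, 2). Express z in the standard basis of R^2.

The coordinates say z = -2f1 + 2f2; adding the scaled basis vectors gives (-6, 8).

(-6, 8)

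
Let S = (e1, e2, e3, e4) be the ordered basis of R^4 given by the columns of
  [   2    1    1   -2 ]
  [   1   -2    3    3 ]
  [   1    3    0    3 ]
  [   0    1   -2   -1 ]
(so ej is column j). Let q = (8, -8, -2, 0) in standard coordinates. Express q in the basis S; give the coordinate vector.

(-2, 3, 3, -3)

Write q = c_1 e1 + ... + c_4 e4 and solve for the c_i.
Row-reducing the augmented matrix [M | q] gives c = (-2, 3, 3, -3).
Check: -2e1 + 3e2 + 3e3 - 3e4 = (8, -8, -2, 0).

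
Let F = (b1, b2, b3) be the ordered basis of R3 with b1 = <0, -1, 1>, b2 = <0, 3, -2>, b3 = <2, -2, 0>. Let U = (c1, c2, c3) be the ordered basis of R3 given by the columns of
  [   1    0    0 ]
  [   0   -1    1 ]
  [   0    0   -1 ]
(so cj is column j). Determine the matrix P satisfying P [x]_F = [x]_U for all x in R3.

[[0, 0, 2], [0, -1, 2], [-1, 2, 0]]

Take x = bj: its F-coordinates are the j-th standard unit vector, so P e_j — column j of P — equals [bj]_U.
b1 = 0·c1 + 0·c2 - c3, giving column 1 = <0, 0, -1>; repeating for each j gives P = [[0, 0, 2], [0, -1, 2], [-1, 2, 0]].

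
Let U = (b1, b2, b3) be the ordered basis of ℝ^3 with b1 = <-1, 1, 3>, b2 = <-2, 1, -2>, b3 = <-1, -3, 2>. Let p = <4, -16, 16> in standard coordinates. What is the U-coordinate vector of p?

<0, -4, 4>

We seek scalars with c_1 b1 + ... + c_3 b3 = p; equivalently solve M c = p where the columns of M are b1, ..., b3.
Solving this 3x3 system gives c = (0, -4, 4).
Check: 0·b1 - 4b2 + 4b3 = <4, -16, 16>.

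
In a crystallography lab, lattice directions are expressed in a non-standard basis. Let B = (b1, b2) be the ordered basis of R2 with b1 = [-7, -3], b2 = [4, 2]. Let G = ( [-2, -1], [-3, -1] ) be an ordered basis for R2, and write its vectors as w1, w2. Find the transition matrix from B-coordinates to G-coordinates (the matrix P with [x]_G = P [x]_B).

[[2, -2], [1, 0]]

Let M have columns bj and N have columns wj. Then for every x, N [x]_G = x = M [x]_B, so P = N^(-1) M.
Since det N = -1, N^(-1) has integer entries; multiplying gives P = [[2, -2], [1, 0]].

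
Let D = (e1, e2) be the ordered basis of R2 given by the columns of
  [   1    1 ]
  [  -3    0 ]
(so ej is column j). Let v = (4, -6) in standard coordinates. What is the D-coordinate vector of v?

Write v = c_1 e1 + c_2 e2 and solve for the c_i.
System: c_1 + c_2 = 4, -3c_1 + 0c_2 = -6; solving gives c_1 = 2, c_2 = 2.
Check: 2e1 + 2e2 = (4, -6).

(2, 2)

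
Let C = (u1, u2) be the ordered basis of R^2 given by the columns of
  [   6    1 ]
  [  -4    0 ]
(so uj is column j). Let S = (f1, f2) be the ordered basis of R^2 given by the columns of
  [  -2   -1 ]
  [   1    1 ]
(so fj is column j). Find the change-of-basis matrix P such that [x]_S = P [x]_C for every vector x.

[[-2, -1], [-2, 1]]

Column j of P is [uj]_S, since P maps C-coordinates to S-coordinates.
Expressing u1 in S: u1 = -2f1 - 2f2, so column 1 of P is [-2, -2].
Doing the same for each uj gives P = [[-2, -1], [-2, 1]].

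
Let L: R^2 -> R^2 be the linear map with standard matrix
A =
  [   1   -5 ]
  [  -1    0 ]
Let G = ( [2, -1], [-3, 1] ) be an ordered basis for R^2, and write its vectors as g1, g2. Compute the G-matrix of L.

[[-1, -1], [-3, 2]]

Let P have columns g1, g2. Then [L]_G = P^(-1) A P.
Here det P = -1, so P^(-1) is integer; computing A P first and then P^(-1)(A P) gives [[-1, -1], [-3, 2]].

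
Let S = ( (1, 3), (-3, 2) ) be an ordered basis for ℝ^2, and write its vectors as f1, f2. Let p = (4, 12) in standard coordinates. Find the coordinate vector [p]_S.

(4, 0)

Write p = c_1 f1 + c_2 f2 and solve for the c_i.
System: c_1 - 3c_2 = 4, 3c_1 + 2c_2 = 12; solving gives c_1 = 4, c_2 = 0.
Check: 4f1 + 0·f2 = (4, 12).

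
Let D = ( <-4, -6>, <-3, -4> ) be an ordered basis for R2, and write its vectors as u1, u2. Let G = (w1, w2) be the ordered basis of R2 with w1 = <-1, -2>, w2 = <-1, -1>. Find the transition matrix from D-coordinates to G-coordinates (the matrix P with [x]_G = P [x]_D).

Column j of P is [uj]_G, since P maps D-coordinates to G-coordinates.
Expressing u1 in G: u1 = 2w1 + 2w2, so column 1 of P is <2, 2>.
Doing the same for each uj gives P = [[2, 1], [2, 2]].

[[2, 1], [2, 2]]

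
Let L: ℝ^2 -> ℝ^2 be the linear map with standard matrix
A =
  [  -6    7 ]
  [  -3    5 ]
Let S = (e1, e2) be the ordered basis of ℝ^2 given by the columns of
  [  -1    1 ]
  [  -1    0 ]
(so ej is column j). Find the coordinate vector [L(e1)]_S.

Column 1 of [L]_S is the S-coordinate vector of L(e1).
In standard coordinates L(e1) = A e1 = (-1, -2).
Converting to S: (-1, -2) = 2e1 + e2, so the coordinate vector is (2, 1).

(2, 1)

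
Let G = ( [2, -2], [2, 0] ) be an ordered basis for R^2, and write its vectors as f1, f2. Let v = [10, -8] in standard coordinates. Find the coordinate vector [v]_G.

We seek scalars with c_1 f1 + c_2 f2 = v; equivalently solve M c = v where the columns of M are f1, f2.
System: 2c_1 + 2c_2 = 10, -2c_1 + 0c_2 = -8; solving gives c_1 = 4, c_2 = 1.
Check: 4f1 + f2 = [10, -8].

[4, 1]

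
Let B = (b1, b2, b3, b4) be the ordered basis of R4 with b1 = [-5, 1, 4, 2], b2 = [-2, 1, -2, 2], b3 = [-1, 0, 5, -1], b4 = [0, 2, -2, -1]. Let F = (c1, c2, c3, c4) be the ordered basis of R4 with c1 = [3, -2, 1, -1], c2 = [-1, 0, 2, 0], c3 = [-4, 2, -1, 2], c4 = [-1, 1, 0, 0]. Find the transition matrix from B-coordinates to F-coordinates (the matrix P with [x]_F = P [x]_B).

Take x = bj: its B-coordinates are the j-th standard unit vector, so P e_j — column j of P — equals [bj]_F.
b1 = 2c1 + 2c2 + 2c3 + c4, giving column 1 = [2, 2, 2, 1]; repeating for each j gives P = [[2, 2, 1, -1], [2, -1, 2, -1], [2, 2, 0, -1], [1, 1, 2, 2]].

[[2, 2, 1, -1], [2, -1, 2, -1], [2, 2, 0, -1], [1, 1, 2, 2]]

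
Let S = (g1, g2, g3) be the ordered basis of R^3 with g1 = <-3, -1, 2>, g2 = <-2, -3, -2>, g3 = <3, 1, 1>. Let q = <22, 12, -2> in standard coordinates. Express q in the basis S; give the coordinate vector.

<-4, -2, 2>

Write q = c_1 g1 + ... + c_3 g3 and solve for the c_i.
Gaussian elimination on [M | q] yields c = (-4, -2, 2).
Check: -4g1 - 2g2 + 2g3 = <22, 12, -2>.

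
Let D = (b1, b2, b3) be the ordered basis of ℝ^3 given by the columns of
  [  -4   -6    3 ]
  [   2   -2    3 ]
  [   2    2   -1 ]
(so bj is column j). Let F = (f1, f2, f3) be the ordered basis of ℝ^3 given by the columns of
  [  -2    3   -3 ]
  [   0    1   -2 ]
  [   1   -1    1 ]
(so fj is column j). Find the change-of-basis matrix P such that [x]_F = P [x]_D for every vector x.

Column j of P is [bj]_F, since P maps D-coordinates to F-coordinates.
Expressing b1 in F: b1 = 2f1 - 2f2 - 2f3, so column 1 of P is (2, -2, -2).
Doing the same for each bj gives P = [[2, 0, 0], [-2, -2, -1], [-2, 0, -2]].

[[2, 0, 0], [-2, -2, -1], [-2, 0, -2]]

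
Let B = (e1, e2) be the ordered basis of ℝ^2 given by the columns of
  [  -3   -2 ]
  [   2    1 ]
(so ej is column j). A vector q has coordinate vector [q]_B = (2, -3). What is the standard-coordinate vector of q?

(0, 1)

The coordinates say q = 2e1 - 3e2; adding the scaled basis vectors gives (0, 1).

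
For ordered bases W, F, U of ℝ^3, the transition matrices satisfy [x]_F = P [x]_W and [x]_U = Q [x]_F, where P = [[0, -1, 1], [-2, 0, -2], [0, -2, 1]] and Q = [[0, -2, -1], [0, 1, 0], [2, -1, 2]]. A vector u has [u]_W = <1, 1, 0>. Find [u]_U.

<6, -2, -4>

Apply P to get F-coordinates <-1, -2, -2>, then Q to get U-coordinates.
The result is [u]_U = <6, -2, -4>.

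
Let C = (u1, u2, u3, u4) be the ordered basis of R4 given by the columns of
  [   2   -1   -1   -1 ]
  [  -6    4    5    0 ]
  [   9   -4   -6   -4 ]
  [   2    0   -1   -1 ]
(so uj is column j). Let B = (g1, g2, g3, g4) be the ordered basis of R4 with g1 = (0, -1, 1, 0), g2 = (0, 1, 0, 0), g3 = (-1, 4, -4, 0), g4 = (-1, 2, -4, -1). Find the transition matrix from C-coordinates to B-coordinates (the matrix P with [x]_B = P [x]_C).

[[1, 0, -2, 0], [-1, 0, 1, -2], [0, 1, 0, 0], [-2, 0, 1, 1]]

Column j of P is [uj]_B, since P maps C-coordinates to B-coordinates.
Expressing u1 in B: u1 = g1 - g2 + 0·g3 - 2g4, so column 1 of P is (1, -1, 0, -2).
Doing the same for each uj gives P = [[1, 0, -2, 0], [-1, 0, 1, -2], [0, 1, 0, 0], [-2, 0, 1, 1]].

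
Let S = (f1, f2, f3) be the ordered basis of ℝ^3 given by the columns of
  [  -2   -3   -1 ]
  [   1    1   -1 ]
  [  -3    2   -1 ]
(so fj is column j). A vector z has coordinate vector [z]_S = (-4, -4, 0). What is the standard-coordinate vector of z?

(20, -8, 4)

z = M [z]_S, where M has columns f1, ..., f3.
Carrying out the matrix-vector product, z = (20, -8, 4).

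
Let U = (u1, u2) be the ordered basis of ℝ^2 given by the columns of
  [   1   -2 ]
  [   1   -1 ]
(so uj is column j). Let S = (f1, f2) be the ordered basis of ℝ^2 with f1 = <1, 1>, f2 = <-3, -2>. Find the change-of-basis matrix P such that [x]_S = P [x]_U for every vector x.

Let M have columns uj and N have columns fj. Then for every x, N [x]_S = x = M [x]_U, so P = N^(-1) M.
Since det N = 1, N^(-1) has integer entries; multiplying gives P = [[1, 1], [0, 1]].

[[1, 1], [0, 1]]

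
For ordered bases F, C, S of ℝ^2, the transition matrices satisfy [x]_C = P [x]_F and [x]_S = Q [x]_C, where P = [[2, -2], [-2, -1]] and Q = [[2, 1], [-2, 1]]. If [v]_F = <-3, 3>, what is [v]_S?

Apply P to get C-coordinates <-12, 3>, then Q to get S-coordinates.
The result is [v]_S = <-21, 27>.

<-21, 27>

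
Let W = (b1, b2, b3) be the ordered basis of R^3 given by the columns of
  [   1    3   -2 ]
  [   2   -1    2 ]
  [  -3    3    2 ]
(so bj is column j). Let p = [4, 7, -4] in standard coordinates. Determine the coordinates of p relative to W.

[3, 1, 1]

We seek scalars with c_1 b1 + ... + c_3 b3 = p; equivalently solve M c = p where the columns of M are b1, ..., b3.
Gaussian elimination on [M | p] yields c = (3, 1, 1).
Check: 3b1 + b2 + b3 = [4, 7, -4].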